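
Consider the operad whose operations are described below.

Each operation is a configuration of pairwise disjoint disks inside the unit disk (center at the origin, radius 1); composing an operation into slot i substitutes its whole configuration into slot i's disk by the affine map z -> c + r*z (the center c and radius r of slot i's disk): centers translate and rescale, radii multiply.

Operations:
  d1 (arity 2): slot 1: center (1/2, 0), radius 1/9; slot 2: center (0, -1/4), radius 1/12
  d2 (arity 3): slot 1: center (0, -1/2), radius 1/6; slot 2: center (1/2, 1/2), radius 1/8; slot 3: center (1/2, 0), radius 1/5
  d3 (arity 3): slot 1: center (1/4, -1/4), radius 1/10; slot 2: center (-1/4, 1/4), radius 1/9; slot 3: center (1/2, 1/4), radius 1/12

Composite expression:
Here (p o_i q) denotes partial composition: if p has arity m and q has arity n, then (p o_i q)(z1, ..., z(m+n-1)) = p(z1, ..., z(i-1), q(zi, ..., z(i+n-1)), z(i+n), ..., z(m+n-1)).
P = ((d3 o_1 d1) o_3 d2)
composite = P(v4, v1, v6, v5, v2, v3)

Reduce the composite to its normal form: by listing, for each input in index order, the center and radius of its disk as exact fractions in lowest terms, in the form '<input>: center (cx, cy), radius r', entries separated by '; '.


Nesting under d3 composes maps z -> c + r*z down each v-path.
v4: after 2 affine steps, its disk has center (3/10, -1/4), radius 1/90
v1: after 2 affine steps, its disk has center (1/4, -11/40), radius 1/120
v6: after 2 affine steps, its disk has center (-1/4, 7/36), radius 1/54
v5: after 2 affine steps, its disk has center (-7/36, 11/36), radius 1/72
v2: after 2 affine steps, its disk has center (-7/36, 1/4), radius 1/45
v3: after 1 affine step, its disk has center (1/2, 1/4), radius 1/12

v1: center (1/4, -11/40), radius 1/120; v2: center (-7/36, 1/4), radius 1/45; v3: center (1/2, 1/4), radius 1/12; v4: center (3/10, -1/4), radius 1/90; v5: center (-7/36, 11/36), radius 1/72; v6: center (-1/4, 7/36), radius 1/54


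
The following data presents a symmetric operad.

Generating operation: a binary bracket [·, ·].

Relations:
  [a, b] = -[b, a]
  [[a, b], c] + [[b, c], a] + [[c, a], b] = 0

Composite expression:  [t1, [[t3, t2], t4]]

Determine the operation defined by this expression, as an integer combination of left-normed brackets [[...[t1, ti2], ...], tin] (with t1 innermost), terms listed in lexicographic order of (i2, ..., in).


-[[[t1, t2], t3], t4] + [[[t1, t3], t2], t4] + [[[t1, t4], t2], t3] - [[[t1, t4], t3], t2]

Skip Jacobi rewriting: expand, keep t1-initial words, read off terms.
Composite bracket: [t1, [[t3, t2], t4]]
Applying ab - ba throughout gives 8 signed words (2^3 = 8).
Keep just the words that open with t1:
  sign of t1t2t3t4 is -1, so it contributes -[[[t1, t2], t3], t4]
  sign of t1t3t2t4 is +1, so it contributes +[[[t1, t3], t2], t4]
  sign of t1t4t2t3 is +1, so it contributes +[[[t1, t4], t2], t3]
  sign of t1t4t3t2 is -1, so it contributes -[[[t1, t4], t3], t2]


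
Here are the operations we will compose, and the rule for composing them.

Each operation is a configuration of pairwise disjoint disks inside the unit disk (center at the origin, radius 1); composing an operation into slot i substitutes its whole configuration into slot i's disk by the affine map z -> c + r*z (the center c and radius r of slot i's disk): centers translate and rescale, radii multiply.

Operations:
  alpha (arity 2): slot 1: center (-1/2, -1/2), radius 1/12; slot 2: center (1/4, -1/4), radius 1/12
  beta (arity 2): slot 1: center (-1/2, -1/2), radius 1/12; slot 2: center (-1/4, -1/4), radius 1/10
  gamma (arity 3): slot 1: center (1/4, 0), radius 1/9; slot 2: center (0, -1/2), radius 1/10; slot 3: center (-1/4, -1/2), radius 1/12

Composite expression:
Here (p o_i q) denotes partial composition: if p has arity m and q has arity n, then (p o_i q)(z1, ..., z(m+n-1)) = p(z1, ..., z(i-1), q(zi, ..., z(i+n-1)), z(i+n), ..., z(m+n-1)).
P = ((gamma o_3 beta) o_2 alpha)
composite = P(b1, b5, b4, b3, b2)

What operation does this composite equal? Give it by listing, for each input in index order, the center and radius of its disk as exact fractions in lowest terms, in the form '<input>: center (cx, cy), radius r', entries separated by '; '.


b1: center (1/4, 0), radius 1/9; b2: center (-13/48, -25/48), radius 1/120; b3: center (-7/24, -13/24), radius 1/144; b4: center (1/40, -21/40), radius 1/120; b5: center (-1/20, -11/20), radius 1/120

Only the slot chain above each b matters under gamma; compose those maps.
tracing b1 down its 1-map path: center (1/4, 0), radius 1/9
tracing b5 down its 2-map path: center (-1/20, -11/20), radius 1/120
tracing b4 down its 2-map path: center (1/40, -21/40), radius 1/120
tracing b3 down its 2-map path: center (-7/24, -13/24), radius 1/144
tracing b2 down its 2-map path: center (-13/48, -25/48), radius 1/120


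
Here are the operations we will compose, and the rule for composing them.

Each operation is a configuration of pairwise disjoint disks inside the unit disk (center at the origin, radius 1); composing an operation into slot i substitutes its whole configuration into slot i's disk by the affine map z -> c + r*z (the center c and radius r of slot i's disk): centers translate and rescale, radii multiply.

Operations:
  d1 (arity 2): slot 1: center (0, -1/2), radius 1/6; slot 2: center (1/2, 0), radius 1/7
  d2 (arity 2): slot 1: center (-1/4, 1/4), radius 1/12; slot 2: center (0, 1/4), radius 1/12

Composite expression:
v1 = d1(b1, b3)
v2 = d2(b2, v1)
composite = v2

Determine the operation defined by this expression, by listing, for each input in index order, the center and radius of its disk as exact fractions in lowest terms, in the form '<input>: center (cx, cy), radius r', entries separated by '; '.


b1: center (0, 5/24), radius 1/72; b2: center (-1/4, 1/4), radius 1/12; b3: center (1/24, 1/4), radius 1/84

Nesting under d2 composes maps z -> c + r*z down each b-path.
input b2: applying the 1 nested substitution gives center (-1/4, 1/4), radius 1/12
input b1: applying the 2 nested substitutions gives center (0, 5/24), radius 1/72
input b3: applying the 2 nested substitutions gives center (1/24, 1/4), radius 1/84


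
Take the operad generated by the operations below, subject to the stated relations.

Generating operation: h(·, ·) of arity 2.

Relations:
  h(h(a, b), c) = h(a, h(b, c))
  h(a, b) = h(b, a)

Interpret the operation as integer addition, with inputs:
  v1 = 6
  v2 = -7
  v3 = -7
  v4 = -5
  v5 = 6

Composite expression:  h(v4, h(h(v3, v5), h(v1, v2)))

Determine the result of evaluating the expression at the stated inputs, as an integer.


-7

h(v3, v5) = -1
h(v1, v2) = -1
h(h(v3, v5), h(v1, v2)) = -2
h(v4, h(h(v3, v5), h(v1, v2))) = -7


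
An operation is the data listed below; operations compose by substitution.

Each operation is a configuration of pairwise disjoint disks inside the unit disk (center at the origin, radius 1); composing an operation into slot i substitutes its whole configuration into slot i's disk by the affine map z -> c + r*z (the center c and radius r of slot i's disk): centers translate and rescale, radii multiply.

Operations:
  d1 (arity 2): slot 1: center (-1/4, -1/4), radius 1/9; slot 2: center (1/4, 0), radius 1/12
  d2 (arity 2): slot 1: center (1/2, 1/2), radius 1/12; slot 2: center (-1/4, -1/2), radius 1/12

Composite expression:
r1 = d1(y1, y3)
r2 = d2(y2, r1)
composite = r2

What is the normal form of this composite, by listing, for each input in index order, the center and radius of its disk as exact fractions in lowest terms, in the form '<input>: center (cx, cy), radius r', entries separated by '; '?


Affine substitution under d2: radii multiply and y-centers shift.
for y2, the 1-step affine chain lands on center (1/2, 1/2), radius 1/12
for y1, the 2-step affine chain lands on center (-13/48, -25/48), radius 1/108
for y3, the 2-step affine chain lands on center (-11/48, -1/2), radius 1/144

y1: center (-13/48, -25/48), radius 1/108; y2: center (1/2, 1/2), radius 1/12; y3: center (-11/48, -1/2), radius 1/144


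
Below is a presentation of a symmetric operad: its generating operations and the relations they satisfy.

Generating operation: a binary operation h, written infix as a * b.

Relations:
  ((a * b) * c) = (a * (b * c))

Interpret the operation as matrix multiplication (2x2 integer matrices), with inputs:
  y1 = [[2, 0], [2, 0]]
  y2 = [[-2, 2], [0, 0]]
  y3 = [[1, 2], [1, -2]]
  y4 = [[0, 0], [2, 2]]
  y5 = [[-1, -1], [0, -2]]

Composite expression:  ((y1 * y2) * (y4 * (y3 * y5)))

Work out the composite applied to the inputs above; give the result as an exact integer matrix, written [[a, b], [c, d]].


[[-16, -16], [-16, -16]]

(y1 * y2) = [[-4, 4], [-4, 4]]
(y3 * y5) = [[-1, -5], [-1, 3]]
(y4 * (y3 * y5)) = [[0, 0], [-4, -4]]
((y1 * y2) * (y4 * (y3 * y5))) = [[-16, -16], [-16, -16]]


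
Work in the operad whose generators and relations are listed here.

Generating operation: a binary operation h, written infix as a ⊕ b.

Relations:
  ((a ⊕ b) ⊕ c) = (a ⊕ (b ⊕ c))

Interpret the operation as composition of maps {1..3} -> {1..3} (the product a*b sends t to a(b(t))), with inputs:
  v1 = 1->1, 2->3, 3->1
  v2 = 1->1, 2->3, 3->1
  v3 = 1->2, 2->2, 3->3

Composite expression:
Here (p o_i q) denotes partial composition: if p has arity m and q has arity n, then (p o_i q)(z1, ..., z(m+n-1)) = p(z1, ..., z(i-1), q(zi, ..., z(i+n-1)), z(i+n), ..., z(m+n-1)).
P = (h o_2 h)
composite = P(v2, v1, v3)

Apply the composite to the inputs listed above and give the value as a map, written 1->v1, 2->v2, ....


(v1 ⊕ v3) = 1->3, 2->3, 3->1
(v2 ⊕ (v1 ⊕ v3)) = 1->1, 2->1, 3->1

1->1, 2->1, 3->1


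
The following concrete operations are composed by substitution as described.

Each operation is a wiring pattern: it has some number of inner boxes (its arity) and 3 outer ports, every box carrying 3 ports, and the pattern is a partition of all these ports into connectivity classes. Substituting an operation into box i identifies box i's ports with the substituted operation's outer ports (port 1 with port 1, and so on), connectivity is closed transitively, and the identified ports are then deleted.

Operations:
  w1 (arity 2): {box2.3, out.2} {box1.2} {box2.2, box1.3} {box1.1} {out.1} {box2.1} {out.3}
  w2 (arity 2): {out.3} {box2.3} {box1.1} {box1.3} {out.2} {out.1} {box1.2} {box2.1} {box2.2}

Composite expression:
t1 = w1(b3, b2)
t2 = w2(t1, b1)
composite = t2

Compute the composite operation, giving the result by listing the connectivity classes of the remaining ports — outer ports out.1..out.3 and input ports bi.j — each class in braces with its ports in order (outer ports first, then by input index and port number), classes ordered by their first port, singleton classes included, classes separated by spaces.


{out.1} {out.2} {out.3} {b1.1} {b1.2} {b1.3} {b2.1} {b2.2, b3.3} {b2.3} {b3.1} {b3.2}


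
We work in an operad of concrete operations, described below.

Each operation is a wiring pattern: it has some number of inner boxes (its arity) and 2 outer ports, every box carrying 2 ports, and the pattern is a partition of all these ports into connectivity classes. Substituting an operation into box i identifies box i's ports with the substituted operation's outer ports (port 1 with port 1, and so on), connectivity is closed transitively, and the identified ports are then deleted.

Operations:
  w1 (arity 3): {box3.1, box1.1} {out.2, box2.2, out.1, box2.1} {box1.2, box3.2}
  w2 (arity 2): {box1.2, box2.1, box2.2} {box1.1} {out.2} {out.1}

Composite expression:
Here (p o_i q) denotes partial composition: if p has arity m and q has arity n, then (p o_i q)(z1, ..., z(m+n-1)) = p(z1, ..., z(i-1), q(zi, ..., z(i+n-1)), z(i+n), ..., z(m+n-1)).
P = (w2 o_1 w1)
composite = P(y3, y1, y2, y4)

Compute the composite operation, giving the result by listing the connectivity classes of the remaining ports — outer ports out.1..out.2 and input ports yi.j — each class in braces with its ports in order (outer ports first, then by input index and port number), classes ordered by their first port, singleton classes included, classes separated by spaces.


{out.1} {out.2} {y1.1, y1.2, y4.1, y4.2} {y2.1, y3.1} {y2.2, y3.2}

Two ports join when wires chain via w2-identified ports.
the subtree at w1 composes to {out.1, out.2, y1.1, y1.2} {y2.1, y3.1} {y2.2, y3.2} on (y3, y1, y2); out.j = own outer ports
the subtree at w2 composes to {out.1} {out.2} {y1.1, y1.2, y4.1, y4.2} {y2.1, y3.1} {y2.2, y3.2} on (y3, y1, y2, y4); out.j = own outer ports


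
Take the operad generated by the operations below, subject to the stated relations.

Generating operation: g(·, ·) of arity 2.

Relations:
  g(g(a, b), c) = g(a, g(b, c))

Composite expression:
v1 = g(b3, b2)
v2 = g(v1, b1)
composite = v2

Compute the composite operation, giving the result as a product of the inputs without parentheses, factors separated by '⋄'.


Every regrouping of g is equal, so read the b-inputs in written order.
g(b3, b2) linearizes to b3 ⋄ b2
g(g(b3, b2), b1) linearizes to b3 ⋄ b2 ⋄ b1

b3 ⋄ b2 ⋄ b1


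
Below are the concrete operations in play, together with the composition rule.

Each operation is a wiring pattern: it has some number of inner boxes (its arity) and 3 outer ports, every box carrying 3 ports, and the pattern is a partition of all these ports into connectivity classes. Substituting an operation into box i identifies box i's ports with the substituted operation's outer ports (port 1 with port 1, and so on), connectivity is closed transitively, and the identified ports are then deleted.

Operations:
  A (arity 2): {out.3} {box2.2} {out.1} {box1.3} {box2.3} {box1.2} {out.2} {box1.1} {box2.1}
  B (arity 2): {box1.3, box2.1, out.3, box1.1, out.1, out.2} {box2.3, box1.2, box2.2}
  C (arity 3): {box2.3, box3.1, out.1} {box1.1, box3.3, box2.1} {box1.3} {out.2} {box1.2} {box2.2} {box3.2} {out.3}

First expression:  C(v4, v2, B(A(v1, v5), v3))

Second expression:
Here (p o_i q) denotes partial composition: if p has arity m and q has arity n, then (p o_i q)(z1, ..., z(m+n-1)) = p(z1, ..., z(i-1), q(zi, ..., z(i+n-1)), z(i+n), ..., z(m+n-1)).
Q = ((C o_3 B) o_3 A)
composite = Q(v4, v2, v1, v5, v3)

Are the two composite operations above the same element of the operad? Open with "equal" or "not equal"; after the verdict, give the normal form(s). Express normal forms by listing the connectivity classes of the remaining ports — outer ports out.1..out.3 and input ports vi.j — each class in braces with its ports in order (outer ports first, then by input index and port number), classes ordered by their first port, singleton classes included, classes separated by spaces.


equal; the common form is {out.1, v2.1, v2.3, v3.1, v4.1} {out.2} {out.3} {v1.1} {v1.2} {v1.3} {v2.2} {v3.2, v3.3} {v4.2} {v4.3} {v5.1} {v5.2} {v5.3}


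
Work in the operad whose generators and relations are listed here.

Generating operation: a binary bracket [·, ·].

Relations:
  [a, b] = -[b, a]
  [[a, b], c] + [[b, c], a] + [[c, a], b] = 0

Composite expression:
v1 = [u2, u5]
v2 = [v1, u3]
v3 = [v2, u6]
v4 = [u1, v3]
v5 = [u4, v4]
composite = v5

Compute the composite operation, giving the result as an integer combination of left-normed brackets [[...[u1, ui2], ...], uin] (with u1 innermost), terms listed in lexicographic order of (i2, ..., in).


-[[[[[u1, u2], u5], u3], u6], u4] + [[[[[u1, u3], u2], u5], u6], u4] - [[[[[u1, u3], u5], u2], u6], u4] + [[[[[u1, u5], u2], u3], u6], u4] + [[[[[u1, u6], u2], u5], u3], u4] - [[[[[u1, u6], u3], u2], u5], u4] + [[[[[u1, u6], u3], u5], u2], u4] - [[[[[u1, u6], u5], u2], u3], u4]

In the tensor algebra, words opening u1 carry the u1-anchored form.
Composite bracket: [u4, [u1, [[[u2, u5], u3], u6]]]
The bracket unfolds into 32 signed words via [a, b] = ab - ba (2^5 = 32).
Only words starting with u1 matter:
  from u1u2u5u3u6u4, sign -1: term -[[[[[u1, u2], u5], u3], u6], u4]
  from u1u3u2u5u6u4, sign +1: term +[[[[[u1, u3], u2], u5], u6], u4]
  from u1u3u5u2u6u4, sign -1: term -[[[[[u1, u3], u5], u2], u6], u4]
  from u1u5u2u3u6u4, sign +1: term +[[[[[u1, u5], u2], u3], u6], u4]
  from u1u6u2u5u3u4, sign +1: term +[[[[[u1, u6], u2], u5], u3], u4]
  from u1u6u3u2u5u4, sign -1: term -[[[[[u1, u6], u3], u2], u5], u4]
  from u1u6u3u5u2u4, sign +1: term +[[[[[u1, u6], u3], u5], u2], u4]
  from u1u6u5u2u3u4, sign -1: term -[[[[[u1, u6], u5], u2], u3], u4]


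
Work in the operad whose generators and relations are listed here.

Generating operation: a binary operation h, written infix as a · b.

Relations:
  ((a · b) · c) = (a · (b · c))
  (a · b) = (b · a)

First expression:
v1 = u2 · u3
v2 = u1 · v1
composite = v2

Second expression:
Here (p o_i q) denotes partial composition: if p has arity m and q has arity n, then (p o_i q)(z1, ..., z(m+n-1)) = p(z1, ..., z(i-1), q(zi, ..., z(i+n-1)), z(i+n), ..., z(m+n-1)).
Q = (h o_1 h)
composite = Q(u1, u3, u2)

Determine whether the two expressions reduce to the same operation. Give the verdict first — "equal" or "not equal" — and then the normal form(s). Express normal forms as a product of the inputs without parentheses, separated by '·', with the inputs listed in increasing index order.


equal; both compose to u1 · u2 · u3

Reducing the first expression gives u1 · u2 · u3
Reducing the second expression gives u1 · u2 · u3
Identical normal forms: equal.


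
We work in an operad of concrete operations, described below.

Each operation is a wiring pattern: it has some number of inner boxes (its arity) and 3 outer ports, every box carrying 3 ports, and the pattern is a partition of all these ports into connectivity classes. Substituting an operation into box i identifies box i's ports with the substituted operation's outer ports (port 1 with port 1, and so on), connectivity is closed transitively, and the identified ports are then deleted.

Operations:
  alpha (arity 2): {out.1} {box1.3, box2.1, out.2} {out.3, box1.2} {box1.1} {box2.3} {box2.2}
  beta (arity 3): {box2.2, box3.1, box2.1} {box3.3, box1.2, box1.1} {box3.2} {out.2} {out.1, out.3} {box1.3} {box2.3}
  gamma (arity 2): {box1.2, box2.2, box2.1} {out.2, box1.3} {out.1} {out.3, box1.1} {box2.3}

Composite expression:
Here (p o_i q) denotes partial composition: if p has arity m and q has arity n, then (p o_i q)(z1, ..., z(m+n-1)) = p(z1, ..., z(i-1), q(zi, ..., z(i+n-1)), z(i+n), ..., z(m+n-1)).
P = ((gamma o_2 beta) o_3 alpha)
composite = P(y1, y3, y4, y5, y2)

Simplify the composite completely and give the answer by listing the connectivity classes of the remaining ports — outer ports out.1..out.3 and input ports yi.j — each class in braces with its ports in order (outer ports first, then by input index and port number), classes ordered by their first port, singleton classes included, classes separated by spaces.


{out.1} {out.2, y1.3} {out.3, y1.1} {y1.2} {y2.1, y4.3, y5.1} {y2.2} {y2.3, y3.1, y3.2} {y3.3} {y4.1} {y4.2} {y5.2} {y5.3}


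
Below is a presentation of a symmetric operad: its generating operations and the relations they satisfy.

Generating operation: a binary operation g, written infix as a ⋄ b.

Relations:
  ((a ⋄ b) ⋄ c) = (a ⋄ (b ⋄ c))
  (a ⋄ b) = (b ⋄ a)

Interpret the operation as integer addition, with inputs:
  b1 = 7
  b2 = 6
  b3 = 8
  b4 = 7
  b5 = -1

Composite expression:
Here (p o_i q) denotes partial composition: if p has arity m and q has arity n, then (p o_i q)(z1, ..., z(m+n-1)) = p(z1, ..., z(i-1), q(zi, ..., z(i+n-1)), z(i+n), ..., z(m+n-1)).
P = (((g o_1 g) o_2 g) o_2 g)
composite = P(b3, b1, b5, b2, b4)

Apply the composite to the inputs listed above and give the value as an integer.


(b1 ⋄ b5) = 6
((b1 ⋄ b5) ⋄ b2) = 12
(b3 ⋄ ((b1 ⋄ b5) ⋄ b2)) = 20
((b3 ⋄ ((b1 ⋄ b5) ⋄ b2)) ⋄ b4) = 27

27


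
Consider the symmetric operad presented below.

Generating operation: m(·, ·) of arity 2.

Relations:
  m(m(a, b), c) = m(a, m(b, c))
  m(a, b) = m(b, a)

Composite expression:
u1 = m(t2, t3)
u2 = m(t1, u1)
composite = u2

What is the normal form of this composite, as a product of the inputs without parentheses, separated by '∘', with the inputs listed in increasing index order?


Key point: m commutes, so take the t-inputs in any fixed order.
m(t2, t3) reduces to t2 ∘ t3
m(t1, m(t2, t3)) reduces to t1 ∘ t2 ∘ t3
rearranged into index order: t1 ∘ t2 ∘ t3

t1 ∘ t2 ∘ t3


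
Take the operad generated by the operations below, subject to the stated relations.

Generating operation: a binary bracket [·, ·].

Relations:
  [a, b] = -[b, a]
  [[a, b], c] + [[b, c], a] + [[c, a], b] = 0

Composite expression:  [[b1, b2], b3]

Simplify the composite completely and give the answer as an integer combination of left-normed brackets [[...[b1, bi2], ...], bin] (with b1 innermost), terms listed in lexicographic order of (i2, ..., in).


In the tensor algebra, words opening b1 carry the b1-anchored form.
Composite bracket: [[b1, b2], b3]
Expanding via [a, b] = ab - ba: 4 signed words (2^2 = 4).
Collect the words opening with b1:
  b1b2b3 appears with sign +1, giving the term +[[b1, b2], b3]

[[b1, b2], b3]


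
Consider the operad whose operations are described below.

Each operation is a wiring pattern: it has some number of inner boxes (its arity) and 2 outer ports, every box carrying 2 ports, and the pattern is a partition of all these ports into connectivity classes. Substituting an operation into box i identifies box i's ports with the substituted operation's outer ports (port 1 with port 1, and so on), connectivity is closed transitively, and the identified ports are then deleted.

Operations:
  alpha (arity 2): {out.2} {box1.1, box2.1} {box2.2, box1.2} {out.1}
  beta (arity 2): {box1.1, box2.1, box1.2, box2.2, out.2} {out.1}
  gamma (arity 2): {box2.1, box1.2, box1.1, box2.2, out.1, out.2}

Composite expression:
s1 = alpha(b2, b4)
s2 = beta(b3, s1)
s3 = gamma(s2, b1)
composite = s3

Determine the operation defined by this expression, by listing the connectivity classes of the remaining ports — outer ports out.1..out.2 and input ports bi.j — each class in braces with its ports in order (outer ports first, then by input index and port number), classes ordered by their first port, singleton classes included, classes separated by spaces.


Treat the ports identified at gamma as solder joints: merge, then drop.
alpha over (b2, b4) gives {out.1} {out.2} {b2.1, b4.1} {b2.2, b4.2}, out.j being that stage's outer ports
beta over (b3, b2, b4) gives {out.1} {out.2, b3.1, b3.2} {b2.1, b4.1} {b2.2, b4.2}, out.j being that stage's outer ports
gamma over (b3, b2, b4, b1) gives {out.1, out.2, b1.1, b1.2, b3.1, b3.2} {b2.1, b4.1} {b2.2, b4.2}, out.j being that stage's outer ports

{out.1, out.2, b1.1, b1.2, b3.1, b3.2} {b2.1, b4.1} {b2.2, b4.2}


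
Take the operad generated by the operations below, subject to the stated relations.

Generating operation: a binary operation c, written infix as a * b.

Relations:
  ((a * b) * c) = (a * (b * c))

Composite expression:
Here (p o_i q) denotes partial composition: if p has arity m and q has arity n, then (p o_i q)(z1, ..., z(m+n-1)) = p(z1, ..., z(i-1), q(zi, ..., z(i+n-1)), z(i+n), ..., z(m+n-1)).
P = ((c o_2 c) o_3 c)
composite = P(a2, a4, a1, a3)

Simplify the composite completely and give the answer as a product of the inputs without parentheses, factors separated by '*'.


The c-tree's shape is irrelevant; the a-reading-order decides.
(a1 * a3) spells out as a1 * a3
(a4 * (a1 * a3)) spells out as a4 * a1 * a3
(a2 * (a4 * (a1 * a3))) spells out as a2 * a4 * a1 * a3

a2 * a4 * a1 * a3


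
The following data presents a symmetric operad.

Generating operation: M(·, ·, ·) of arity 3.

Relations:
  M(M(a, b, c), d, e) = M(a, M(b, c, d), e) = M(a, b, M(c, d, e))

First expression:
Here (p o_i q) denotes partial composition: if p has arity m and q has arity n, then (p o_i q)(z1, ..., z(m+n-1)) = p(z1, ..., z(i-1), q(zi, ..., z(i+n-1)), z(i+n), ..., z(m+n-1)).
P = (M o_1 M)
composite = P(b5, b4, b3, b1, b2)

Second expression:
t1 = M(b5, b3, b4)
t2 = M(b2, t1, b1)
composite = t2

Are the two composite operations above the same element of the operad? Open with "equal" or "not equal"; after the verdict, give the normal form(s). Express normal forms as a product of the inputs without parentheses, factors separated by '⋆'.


not equal; the first gives b5 ⋆ b4 ⋆ b3 ⋆ b1 ⋆ b2 and the second b2 ⋆ b5 ⋆ b3 ⋆ b4 ⋆ b1

The first composite normalizes to b5 ⋆ b4 ⋆ b3 ⋆ b1 ⋆ b2
The second composite normalizes to b2 ⋆ b5 ⋆ b3 ⋆ b4 ⋆ b1
They disagree, so not equal.


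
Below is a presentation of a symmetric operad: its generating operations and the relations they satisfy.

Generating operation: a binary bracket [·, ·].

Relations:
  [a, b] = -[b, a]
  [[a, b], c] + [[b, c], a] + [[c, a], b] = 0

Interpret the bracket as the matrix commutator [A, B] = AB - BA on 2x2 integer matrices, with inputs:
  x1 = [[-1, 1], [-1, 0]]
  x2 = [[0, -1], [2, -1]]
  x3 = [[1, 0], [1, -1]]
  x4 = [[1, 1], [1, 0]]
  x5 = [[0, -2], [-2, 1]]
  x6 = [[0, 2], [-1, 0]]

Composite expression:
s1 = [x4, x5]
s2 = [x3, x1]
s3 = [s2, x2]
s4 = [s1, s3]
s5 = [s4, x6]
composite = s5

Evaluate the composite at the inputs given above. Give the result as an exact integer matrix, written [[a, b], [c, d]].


[[-30, -20], [-10, 30]]

[x4, x5] = [[0, -1], [1, 0]]
[x3, x1] = [[-1, 2], [1, 1]]
[[x3, x1], x2] = [[5, 0], [5, -5]]
[[x4, x5], [[x3, x1], x2]] = [[-5, 10], [10, 5]]
[[[x4, x5], [[x3, x1], x2]], x6] = [[-30, -20], [-10, 30]]


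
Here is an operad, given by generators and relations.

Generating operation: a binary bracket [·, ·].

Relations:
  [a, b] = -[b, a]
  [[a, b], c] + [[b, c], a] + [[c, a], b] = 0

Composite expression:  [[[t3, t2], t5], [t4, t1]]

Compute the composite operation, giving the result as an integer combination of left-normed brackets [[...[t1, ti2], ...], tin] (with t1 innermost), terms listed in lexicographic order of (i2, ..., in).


Antisymmetry and Jacobi reduce to t1-anchored left-normed brackets.
Composite bracket: [[[t3, t2], t5], [t4, t1]]
Under [a, b] = ab - ba we get 16 signed associative words (2^4 = 16).
Coefficients come from the t1-initial words:
  t1t4t2t3t5 appears with sign -1, giving the term -[[[[t1, t4], t2], t3], t5]
  t1t4t3t2t5 appears with sign +1, giving the term +[[[[t1, t4], t3], t2], t5]
  t1t4t5t2t3 appears with sign +1, giving the term +[[[[t1, t4], t5], t2], t3]
  t1t4t5t3t2 appears with sign -1, giving the term -[[[[t1, t4], t5], t3], t2]

-[[[[t1, t4], t2], t3], t5] + [[[[t1, t4], t3], t2], t5] + [[[[t1, t4], t5], t2], t3] - [[[[t1, t4], t5], t3], t2]


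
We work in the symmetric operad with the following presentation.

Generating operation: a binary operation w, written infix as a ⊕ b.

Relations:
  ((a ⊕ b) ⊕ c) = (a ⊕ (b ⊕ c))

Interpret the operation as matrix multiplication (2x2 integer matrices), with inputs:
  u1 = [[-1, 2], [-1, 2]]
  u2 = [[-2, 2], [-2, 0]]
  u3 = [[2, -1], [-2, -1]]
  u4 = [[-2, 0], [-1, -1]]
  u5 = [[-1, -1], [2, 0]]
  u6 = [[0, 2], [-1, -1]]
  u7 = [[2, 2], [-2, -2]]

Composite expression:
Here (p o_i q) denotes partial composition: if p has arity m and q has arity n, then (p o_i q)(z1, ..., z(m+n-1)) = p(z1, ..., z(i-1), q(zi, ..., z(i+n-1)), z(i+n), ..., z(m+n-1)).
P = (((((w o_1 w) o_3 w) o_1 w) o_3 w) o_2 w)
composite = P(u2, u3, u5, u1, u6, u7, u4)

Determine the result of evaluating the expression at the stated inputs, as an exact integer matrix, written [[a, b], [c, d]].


(u3 ⊕ u5) = [[-4, -2], [0, 2]]
(u2 ⊕ (u3 ⊕ u5)) = [[8, 8], [8, 4]]
(u1 ⊕ u6) = [[-2, -4], [-2, -4]]
((u2 ⊕ (u3 ⊕ u5)) ⊕ (u1 ⊕ u6)) = [[-32, -64], [-24, -48]]
(u7 ⊕ u4) = [[-6, -2], [6, 2]]
(((u2 ⊕ (u3 ⊕ u5)) ⊕ (u1 ⊕ u6)) ⊕ (u7 ⊕ u4)) = [[-192, -64], [-144, -48]]

[[-192, -64], [-144, -48]]


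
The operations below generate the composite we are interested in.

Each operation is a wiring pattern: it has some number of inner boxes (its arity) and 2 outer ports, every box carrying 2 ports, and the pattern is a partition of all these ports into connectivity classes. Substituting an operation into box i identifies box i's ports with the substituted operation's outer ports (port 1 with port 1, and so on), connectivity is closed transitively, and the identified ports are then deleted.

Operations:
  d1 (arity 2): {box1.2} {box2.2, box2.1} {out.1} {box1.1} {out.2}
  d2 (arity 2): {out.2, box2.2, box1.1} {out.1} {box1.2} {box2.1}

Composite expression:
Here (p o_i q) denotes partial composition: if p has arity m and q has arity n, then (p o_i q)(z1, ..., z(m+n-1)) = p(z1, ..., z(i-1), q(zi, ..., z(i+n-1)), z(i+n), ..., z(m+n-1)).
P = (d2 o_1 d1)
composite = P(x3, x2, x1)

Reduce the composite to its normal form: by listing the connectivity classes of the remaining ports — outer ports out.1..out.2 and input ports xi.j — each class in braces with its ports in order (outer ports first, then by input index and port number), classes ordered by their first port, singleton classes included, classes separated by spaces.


Connectivity passes through glued d2-boundaries; trace each wire chain.
after d1, the pattern on (x3, x2) reads {out.1} {out.2} {x2.1, x2.2} {x3.1} {x3.2} (out.j = its outer ports)
after d2, the pattern on (x3, x2, x1) reads {out.1} {out.2, x1.2} {x1.1} {x2.1, x2.2} {x3.1} {x3.2} (out.j = its outer ports)

{out.1} {out.2, x1.2} {x1.1} {x2.1, x2.2} {x3.1} {x3.2}


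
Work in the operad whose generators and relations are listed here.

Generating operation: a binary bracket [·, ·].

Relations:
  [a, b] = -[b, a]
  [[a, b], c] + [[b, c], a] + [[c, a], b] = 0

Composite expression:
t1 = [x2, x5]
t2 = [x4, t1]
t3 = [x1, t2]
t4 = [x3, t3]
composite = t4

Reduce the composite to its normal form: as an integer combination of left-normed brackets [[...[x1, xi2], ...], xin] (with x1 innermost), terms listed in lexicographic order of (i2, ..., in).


Antisymmetry and Jacobi reduce to x1-anchored left-normed brackets.
Composite bracket: [x3, [x1, [x4, [x2, x5]]]]
Under [a, b] = ab - ba we get 16 signed associative words (2^4 = 16).
Keep just the words that open with x1:
  x1x2x5x4x3 appears with sign +1, giving the term +[[[[x1, x2], x5], x4], x3]
  x1x4x2x5x3 appears with sign -1, giving the term -[[[[x1, x4], x2], x5], x3]
  x1x4x5x2x3 appears with sign +1, giving the term +[[[[x1, x4], x5], x2], x3]
  x1x5x2x4x3 appears with sign -1, giving the term -[[[[x1, x5], x2], x4], x3]

[[[[x1, x2], x5], x4], x3] - [[[[x1, x4], x2], x5], x3] + [[[[x1, x4], x5], x2], x3] - [[[[x1, x5], x2], x4], x3]


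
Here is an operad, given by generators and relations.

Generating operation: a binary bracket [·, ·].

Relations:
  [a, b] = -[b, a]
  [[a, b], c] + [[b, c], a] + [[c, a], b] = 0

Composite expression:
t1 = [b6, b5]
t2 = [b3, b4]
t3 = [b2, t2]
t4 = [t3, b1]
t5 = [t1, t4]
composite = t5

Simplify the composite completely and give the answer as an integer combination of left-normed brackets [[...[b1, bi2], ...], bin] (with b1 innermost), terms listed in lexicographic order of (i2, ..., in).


-[[[[[b1, b2], b3], b4], b5], b6] + [[[[[b1, b2], b3], b4], b6], b5] + [[[[[b1, b2], b4], b3], b5], b6] - [[[[[b1, b2], b4], b3], b6], b5] + [[[[[b1, b3], b4], b2], b5], b6] - [[[[[b1, b3], b4], b2], b6], b5] - [[[[[b1, b4], b3], b2], b5], b6] + [[[[[b1, b4], b3], b2], b6], b5]

Skip Jacobi rewriting: expand, keep b1-initial words, read off terms.
Composite bracket: [[b6, b5], [[b2, [b3, b4]], b1]]
Each bracket splits as ab - ba, giving 32 signed words (2^5 = 32).
Keep just the words that open with b1:
  b1b2b3b4b5b6 appears with sign -1, giving the term -[[[[[b1, b2], b3], b4], b5], b6]
  b1b2b3b4b6b5 appears with sign +1, giving the term +[[[[[b1, b2], b3], b4], b6], b5]
  b1b2b4b3b5b6 appears with sign +1, giving the term +[[[[[b1, b2], b4], b3], b5], b6]
  b1b2b4b3b6b5 appears with sign -1, giving the term -[[[[[b1, b2], b4], b3], b6], b5]
  b1b3b4b2b5b6 appears with sign +1, giving the term +[[[[[b1, b3], b4], b2], b5], b6]
  b1b3b4b2b6b5 appears with sign -1, giving the term -[[[[[b1, b3], b4], b2], b6], b5]
  b1b4b3b2b5b6 appears with sign -1, giving the term -[[[[[b1, b4], b3], b2], b5], b6]
  b1b4b3b2b6b5 appears with sign +1, giving the term +[[[[[b1, b4], b3], b2], b6], b5]


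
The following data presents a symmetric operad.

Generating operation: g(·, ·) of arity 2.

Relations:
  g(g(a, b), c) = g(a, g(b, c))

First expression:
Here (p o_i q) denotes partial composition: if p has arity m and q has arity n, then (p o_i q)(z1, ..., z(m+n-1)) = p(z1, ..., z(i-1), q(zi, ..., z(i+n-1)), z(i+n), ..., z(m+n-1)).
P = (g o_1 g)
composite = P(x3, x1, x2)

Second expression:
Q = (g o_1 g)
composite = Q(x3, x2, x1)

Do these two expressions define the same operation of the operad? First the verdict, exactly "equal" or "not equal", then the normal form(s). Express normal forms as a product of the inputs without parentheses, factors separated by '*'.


not equal: they reduce to x3 * x1 * x2 and x3 * x2 * x1

Reducing the first expression gives x3 * x1 * x2
Reducing the second expression gives x3 * x2 * x1
Distinct normal forms: not equal.


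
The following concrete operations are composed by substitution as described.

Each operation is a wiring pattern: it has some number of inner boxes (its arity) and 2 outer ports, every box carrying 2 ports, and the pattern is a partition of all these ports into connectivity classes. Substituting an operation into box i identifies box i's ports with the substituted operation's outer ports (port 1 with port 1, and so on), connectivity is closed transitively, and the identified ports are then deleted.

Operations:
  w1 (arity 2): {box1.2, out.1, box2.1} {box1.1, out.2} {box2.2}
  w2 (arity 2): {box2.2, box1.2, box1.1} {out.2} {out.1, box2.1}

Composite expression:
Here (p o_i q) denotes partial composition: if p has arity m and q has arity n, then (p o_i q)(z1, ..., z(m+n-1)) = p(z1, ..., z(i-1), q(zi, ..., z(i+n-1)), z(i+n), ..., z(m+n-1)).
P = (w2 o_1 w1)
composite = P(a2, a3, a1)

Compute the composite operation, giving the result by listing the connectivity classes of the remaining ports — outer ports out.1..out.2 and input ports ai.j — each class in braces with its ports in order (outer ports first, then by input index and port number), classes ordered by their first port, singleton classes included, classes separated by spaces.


Treat the ports identified at w2 as solder joints: merge, then drop.
composing w1 on (a2, a3), with out.j its own outer ports: {out.1, a2.2, a3.1} {out.2, a2.1} {a3.2}
composing w2 on (a2, a3, a1), with out.j its own outer ports: {out.1, a1.1} {out.2} {a1.2, a2.1, a2.2, a3.1} {a3.2}

{out.1, a1.1} {out.2} {a1.2, a2.1, a2.2, a3.1} {a3.2}


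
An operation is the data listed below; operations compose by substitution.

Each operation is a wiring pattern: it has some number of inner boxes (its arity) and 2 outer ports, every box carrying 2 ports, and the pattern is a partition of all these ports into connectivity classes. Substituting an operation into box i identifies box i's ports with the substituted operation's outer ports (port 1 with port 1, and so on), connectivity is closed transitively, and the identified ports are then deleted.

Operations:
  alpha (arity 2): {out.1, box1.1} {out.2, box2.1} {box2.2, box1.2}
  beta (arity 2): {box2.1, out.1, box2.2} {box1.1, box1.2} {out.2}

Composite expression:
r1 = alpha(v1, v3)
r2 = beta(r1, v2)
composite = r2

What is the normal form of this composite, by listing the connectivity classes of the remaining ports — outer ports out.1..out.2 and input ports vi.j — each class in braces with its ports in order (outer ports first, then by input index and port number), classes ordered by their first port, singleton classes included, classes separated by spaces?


{out.1, v2.1, v2.2} {out.2} {v1.1, v3.1} {v1.2, v3.2}

Treat the ports identified at beta as solder joints: merge, then drop.
the subtree at alpha composes to {out.1, v1.1} {out.2, v3.1} {v1.2, v3.2} on (v1, v3); out.j = own outer ports
the subtree at beta composes to {out.1, v2.1, v2.2} {out.2} {v1.1, v3.1} {v1.2, v3.2} on (v1, v3, v2); out.j = own outer ports


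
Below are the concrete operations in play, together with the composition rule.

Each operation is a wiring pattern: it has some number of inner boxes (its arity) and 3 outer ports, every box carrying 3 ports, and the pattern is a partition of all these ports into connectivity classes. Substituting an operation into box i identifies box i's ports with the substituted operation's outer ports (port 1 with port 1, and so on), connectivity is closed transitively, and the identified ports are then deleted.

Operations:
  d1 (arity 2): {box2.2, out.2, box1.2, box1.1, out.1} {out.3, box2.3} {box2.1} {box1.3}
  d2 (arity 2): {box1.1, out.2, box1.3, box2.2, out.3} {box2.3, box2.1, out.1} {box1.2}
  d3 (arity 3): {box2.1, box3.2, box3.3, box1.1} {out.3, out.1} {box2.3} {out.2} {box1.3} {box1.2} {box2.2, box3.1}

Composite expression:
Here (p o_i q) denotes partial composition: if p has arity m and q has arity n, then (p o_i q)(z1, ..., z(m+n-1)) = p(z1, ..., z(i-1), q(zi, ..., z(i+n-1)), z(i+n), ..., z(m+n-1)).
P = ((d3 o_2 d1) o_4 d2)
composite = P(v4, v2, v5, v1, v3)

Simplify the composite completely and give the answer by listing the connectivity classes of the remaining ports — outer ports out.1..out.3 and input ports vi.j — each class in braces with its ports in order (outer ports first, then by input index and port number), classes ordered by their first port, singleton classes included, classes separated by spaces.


Two ports join when wires chain via d3-identified ports.
after d1, the pattern on (v2, v5) reads {out.1, out.2, v2.1, v2.2, v5.2} {out.3, v5.3} {v2.3} {v5.1} (out.j = its outer ports)
after d2, the pattern on (v1, v3) reads {out.1, v3.1, v3.3} {out.2, out.3, v1.1, v1.3, v3.2} {v1.2} (out.j = its outer ports)
after d3, the pattern on (v4, v2, v5, v1, v3) reads {out.1, out.3} {out.2} {v1.1, v1.3, v2.1, v2.2, v3.1, v3.2, v3.3, v4.1, v5.2} {v1.2} {v2.3} {v4.2} {v4.3} {v5.1} {v5.3} (out.j = its outer ports)

{out.1, out.3} {out.2} {v1.1, v1.3, v2.1, v2.2, v3.1, v3.2, v3.3, v4.1, v5.2} {v1.2} {v2.3} {v4.2} {v4.3} {v5.1} {v5.3}


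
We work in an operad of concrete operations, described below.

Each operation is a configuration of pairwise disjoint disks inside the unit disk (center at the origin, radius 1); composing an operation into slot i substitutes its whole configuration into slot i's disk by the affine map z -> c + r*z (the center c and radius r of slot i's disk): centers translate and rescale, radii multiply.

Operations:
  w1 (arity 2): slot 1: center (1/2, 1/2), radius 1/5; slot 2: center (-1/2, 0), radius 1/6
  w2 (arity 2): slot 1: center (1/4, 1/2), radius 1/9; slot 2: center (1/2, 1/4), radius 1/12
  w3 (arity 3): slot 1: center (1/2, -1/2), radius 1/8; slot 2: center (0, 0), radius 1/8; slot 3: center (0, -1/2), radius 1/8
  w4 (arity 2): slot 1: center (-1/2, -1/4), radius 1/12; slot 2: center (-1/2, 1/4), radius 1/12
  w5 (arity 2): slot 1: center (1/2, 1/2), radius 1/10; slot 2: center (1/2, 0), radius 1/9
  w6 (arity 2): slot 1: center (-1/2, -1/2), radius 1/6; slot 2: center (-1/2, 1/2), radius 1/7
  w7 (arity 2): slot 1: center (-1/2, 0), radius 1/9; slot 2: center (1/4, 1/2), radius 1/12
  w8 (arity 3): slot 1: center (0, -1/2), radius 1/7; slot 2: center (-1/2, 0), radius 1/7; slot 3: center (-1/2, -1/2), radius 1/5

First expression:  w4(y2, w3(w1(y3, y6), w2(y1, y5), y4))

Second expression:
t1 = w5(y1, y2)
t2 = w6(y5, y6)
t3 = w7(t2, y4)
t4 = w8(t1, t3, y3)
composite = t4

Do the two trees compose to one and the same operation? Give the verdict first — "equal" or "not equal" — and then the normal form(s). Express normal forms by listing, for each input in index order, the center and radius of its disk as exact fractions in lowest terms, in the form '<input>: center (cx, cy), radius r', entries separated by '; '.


not equal — first y1: center (-191/384, 49/192), radius 1/864; y2: center (-1/2, -1/4), radius 1/12; y3: center (-29/64, 41/192), radius 1/480; y4: center (-1/2, 5/24), radius 1/96; y5: center (-95/192, 97/384), radius 1/1152; y6: center (-89/192, 5/24), radius 1/576, second y1: center (1/14, -3/7), radius 1/70; y2: center (1/14, -1/2), radius 1/63; y3: center (-1/2, -1/2), radius 1/5; y4: center (-13/28, 1/14), radius 1/84; y5: center (-73/126, -1/126), radius 1/378; y6: center (-73/126, 1/126), radius 1/441

Reducing the first expression gives y1: center (-191/384, 49/192), radius 1/864; y2: center (-1/2, -1/4), radius 1/12; y3: center (-29/64, 41/192), radius 1/480; y4: center (-1/2, 5/24), radius 1/96; y5: center (-95/192, 97/384), radius 1/1152; y6: center (-89/192, 5/24), radius 1/576
Reducing the second expression gives y1: center (1/14, -3/7), radius 1/70; y2: center (1/14, -1/2), radius 1/63; y3: center (-1/2, -1/2), radius 1/5; y4: center (-13/28, 1/14), radius 1/84; y5: center (-73/126, -1/126), radius 1/378; y6: center (-73/126, 1/126), radius 1/441
Distinct normal forms: not equal.
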